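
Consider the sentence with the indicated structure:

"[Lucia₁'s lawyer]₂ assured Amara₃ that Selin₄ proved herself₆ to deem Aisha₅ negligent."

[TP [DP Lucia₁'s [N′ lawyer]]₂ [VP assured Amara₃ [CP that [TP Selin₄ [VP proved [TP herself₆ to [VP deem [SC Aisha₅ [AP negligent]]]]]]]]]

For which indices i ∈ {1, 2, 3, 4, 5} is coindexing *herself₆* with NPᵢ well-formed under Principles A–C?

*herself* is an anaphor, so Principle A applies: it must be bound in its binding domain.
Binding domain of *herself₆*: the embedded TP, whose subject is Selin₄.
*Lucia₁* does not c-command the anaphor → cannot bind it.
*[Lucia₁'s lawyer]₂* c-commands the anaphor but is outside its binding domain → cannot satisfy Principle A.
*Amara₃* c-commands the anaphor but is outside its binding domain → cannot satisfy Principle A.
*Selin₄* c-commands the anaphor within its binding domain → licit binder.
*Aisha₅* does not c-command the anaphor → cannot bind it.

{4}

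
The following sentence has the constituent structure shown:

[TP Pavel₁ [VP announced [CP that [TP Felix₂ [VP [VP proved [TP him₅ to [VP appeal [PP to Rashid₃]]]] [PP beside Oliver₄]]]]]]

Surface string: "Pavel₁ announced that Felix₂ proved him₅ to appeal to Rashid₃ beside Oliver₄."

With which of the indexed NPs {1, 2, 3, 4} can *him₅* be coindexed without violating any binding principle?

*him* is a pronoun, so Principle B applies: it must be free in its binding domain.
Binding domain of *him₅*: the embedded TP, whose subject is Felix₂.
*Pavel₁* c-commands the pronoun but from outside its binding domain, and is not c-commanded by it → coindexation permitted.
*Felix₂* c-commands the pronoun within its binding domain → coindexation would violate Principle B.
*Rashid₃*: the pronoun c-commands this R-expression → coindexation would violate Principle C on *Rashid₃*.
*Oliver₄* and the pronoun do not c-command one another → neither Principle B nor Principle C is at stake; coindexation permitted.

{1, 4}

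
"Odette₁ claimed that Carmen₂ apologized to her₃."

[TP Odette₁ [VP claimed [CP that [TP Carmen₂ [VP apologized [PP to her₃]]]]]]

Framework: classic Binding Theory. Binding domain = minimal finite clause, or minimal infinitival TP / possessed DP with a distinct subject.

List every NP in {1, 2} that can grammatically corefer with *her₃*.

{1}

*her* is a pronoun, so Principle B applies: it must be free in its binding domain.
Binding domain of *her₃*: the embedded TP, whose subject is Carmen₂.
*Odette₁* c-commands the pronoun but from outside its binding domain, and is not c-commanded by it → coindexation permitted.
*Carmen₂* c-commands the pronoun within its binding domain → coindexation would violate Principle B.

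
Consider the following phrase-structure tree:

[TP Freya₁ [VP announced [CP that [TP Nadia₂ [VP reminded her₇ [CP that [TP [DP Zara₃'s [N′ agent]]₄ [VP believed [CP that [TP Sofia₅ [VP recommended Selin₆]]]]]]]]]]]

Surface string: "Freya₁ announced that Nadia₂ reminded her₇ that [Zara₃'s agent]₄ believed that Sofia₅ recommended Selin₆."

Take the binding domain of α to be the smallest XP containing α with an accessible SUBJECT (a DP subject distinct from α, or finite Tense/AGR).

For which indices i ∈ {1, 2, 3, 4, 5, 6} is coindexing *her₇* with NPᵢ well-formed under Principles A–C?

{1}

*her* is a pronoun, so Principle B applies: it must be free in its binding domain.
Binding domain of *her₇*: the embedded TP, whose subject is Nadia₂.
*Freya₁* c-commands the pronoun but from outside its binding domain, and is not c-commanded by it → coindexation permitted.
*Nadia₂* c-commands the pronoun within its binding domain → coindexation would violate Principle B.
*Zara₃*: the pronoun c-commands this R-expression → coindexation would violate Principle C on *Zara₃*.
*[Zara₃'s agent]₄*: the pronoun c-commands this R-expression → coindexation would violate Principle C on *[Zara₃'s agent]₄*.
*Sofia₅*: the pronoun c-commands this R-expression → coindexation would violate Principle C on *Sofia₅*.
*Selin₆*: the pronoun c-commands this R-expression → coindexation would violate Principle C on *Selin₆*.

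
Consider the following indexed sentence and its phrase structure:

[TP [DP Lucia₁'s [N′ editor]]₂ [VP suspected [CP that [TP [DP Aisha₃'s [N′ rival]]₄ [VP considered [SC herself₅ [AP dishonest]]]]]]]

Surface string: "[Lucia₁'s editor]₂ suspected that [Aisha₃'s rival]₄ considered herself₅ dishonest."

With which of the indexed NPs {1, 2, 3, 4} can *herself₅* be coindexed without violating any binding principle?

{4}

*herself* is an anaphor, so Principle A applies: it must be bound in its binding domain.
Binding domain of *herself₅*: the embedded TP, whose subject is [Aisha₃'s rival]₄.
*Lucia₁* does not c-command the anaphor → cannot bind it.
*[Lucia₁'s editor]₂* c-commands the anaphor but is outside its binding domain → cannot satisfy Principle A.
*Aisha₃* does not c-command the anaphor → cannot bind it.
*[Aisha₃'s rival]₄* c-commands the anaphor within its binding domain → licit binder.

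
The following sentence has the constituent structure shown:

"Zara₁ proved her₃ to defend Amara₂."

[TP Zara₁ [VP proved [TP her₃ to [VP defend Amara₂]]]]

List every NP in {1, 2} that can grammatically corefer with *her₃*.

*her* is a pronoun, so Principle B applies: it must be free in its binding domain.
Binding domain of *her₃*: the matrix TP, whose subject is Zara₁.
*Zara₁* c-commands the pronoun within its binding domain → coindexation would violate Principle B.
*Amara₂*: the pronoun c-commands this R-expression → coindexation would violate Principle C on *Amara₂*.

none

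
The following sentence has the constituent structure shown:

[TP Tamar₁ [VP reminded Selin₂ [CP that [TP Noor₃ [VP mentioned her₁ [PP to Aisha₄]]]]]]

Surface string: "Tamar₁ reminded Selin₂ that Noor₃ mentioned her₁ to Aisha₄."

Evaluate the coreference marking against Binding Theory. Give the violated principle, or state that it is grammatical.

grammatical

The two coindexed NPs are *Tamar₁* and *her₁*.
*her₁* is a pronoun; its binding domain is the embedded TP, whose subject is Noor₃. Within that domain it is c-commanded only by *Noor₃*, which carries a different index — the pronoun is free locally, so Principle B holds.
*Tamar₁* is an R-expression; *her₁* does not c-command it, and no other NP shares its index, so Principle C is satisfied.
All principles are respected.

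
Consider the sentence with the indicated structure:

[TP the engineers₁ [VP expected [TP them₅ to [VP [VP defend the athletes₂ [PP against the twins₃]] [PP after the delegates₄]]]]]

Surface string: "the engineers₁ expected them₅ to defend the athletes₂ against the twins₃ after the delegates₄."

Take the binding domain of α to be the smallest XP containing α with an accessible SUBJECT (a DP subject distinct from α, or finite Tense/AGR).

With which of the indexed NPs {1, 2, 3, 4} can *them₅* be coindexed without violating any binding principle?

*them* is a pronoun, so Principle B applies: it must be free in its binding domain.
Binding domain of *them₅*: the matrix TP, whose subject is the engineers₁.
*the engineers₁* c-commands the pronoun within its binding domain → coindexation would violate Principle B.
*the athletes₂*: the pronoun c-commands this R-expression → coindexation would violate Principle C on *the athletes₂*.
*the twins₃*: the pronoun c-commands this R-expression → coindexation would violate Principle C on *the twins₃*.
*the delegates₄*: the pronoun c-commands this R-expression → coindexation would violate Principle C on *the delegates₄*.

none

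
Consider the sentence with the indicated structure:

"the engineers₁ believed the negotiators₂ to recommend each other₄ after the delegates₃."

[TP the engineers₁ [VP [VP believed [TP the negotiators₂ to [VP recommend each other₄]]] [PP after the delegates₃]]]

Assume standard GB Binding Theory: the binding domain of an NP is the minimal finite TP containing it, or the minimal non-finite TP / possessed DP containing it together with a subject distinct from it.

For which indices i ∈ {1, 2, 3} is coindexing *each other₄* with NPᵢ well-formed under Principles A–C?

*each other* is an anaphor, so Principle A applies: it must be bound in its binding domain.
Binding domain of *each other₄*: the embedded TP, whose subject is the negotiators₂.
*the engineers₁* c-commands the anaphor but is outside its binding domain → cannot satisfy Principle A.
*the negotiators₂* c-commands the anaphor within its binding domain → licit binder.
*the delegates₃* does not c-command the anaphor → cannot bind it.

{2}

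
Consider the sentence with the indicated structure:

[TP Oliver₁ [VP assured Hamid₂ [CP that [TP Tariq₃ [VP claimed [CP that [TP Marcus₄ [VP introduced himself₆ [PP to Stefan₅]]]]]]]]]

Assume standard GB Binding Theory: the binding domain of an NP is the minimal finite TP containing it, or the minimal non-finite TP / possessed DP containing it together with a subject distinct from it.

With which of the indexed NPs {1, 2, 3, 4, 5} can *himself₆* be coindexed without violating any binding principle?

*himself* is an anaphor, so Principle A applies: it must be bound in its binding domain.
Binding domain of *himself₆*: the embedded TP, whose subject is Marcus₄.
*Oliver₁* c-commands the anaphor but is outside its binding domain → cannot satisfy Principle A.
*Hamid₂* c-commands the anaphor but is outside its binding domain → cannot satisfy Principle A.
*Tariq₃* c-commands the anaphor but is outside its binding domain → cannot satisfy Principle A.
*Marcus₄* c-commands the anaphor within its binding domain → licit binder.
*Stefan₅* does not c-command the anaphor → cannot bind it.

{4}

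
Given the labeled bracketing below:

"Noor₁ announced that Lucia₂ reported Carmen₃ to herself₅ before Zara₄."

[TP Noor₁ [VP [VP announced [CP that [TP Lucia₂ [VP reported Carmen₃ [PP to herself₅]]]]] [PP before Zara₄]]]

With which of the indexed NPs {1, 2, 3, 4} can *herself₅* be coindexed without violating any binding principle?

{2, 3}

*herself* is an anaphor, so Principle A applies: it must be bound in its binding domain.
Binding domain of *herself₅*: the embedded TP, whose subject is Lucia₂.
*Noor₁* c-commands the anaphor but is outside its binding domain → cannot satisfy Principle A.
*Lucia₂* c-commands the anaphor within its binding domain → licit binder.
*Carmen₃* c-commands the anaphor within its binding domain → licit binder.
*Zara₄* does not c-command the anaphor → cannot bind it.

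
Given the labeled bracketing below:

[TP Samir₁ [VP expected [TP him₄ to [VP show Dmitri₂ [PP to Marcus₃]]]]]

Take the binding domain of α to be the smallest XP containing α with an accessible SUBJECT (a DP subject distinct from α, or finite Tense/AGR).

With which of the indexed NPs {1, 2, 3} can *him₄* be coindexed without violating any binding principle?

*him* is a pronoun, so Principle B applies: it must be free in its binding domain.
Binding domain of *him₄*: the matrix TP, whose subject is Samir₁.
*Samir₁* c-commands the pronoun within its binding domain → coindexation would violate Principle B.
*Dmitri₂*: the pronoun c-commands this R-expression → coindexation would violate Principle C on *Dmitri₂*.
*Marcus₃*: the pronoun c-commands this R-expression → coindexation would violate Principle C on *Marcus₃*.

none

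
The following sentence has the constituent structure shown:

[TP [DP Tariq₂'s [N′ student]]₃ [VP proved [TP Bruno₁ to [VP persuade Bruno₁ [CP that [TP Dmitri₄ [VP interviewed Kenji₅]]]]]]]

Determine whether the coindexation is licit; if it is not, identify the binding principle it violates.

The two coindexed NPs are *Bruno₁* (the higher occurrence) and *Bruno₁* (the lower occurrence).
*Bruno₁* (the lower occurrence) is an R-expression. Principle C requires it to be free everywhere.
*Bruno₁* (the higher occurrence) c-commands it and carries the same index.
The R-expression is bound → Principle C violation.

Principle C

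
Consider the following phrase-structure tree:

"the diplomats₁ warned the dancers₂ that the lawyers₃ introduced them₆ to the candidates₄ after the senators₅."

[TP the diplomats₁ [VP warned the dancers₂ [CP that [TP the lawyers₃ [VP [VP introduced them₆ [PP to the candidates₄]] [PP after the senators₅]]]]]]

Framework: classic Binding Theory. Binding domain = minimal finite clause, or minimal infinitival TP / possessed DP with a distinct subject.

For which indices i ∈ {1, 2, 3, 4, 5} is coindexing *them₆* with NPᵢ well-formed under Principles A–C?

{1, 2, 5}

*them* is a pronoun, so Principle B applies: it must be free in its binding domain.
Binding domain of *them₆*: the embedded TP, whose subject is the lawyers₃.
*the diplomats₁* c-commands the pronoun but from outside its binding domain, and is not c-commanded by it → coindexation permitted.
*the dancers₂* c-commands the pronoun but from outside its binding domain, and is not c-commanded by it → coindexation permitted.
*the lawyers₃* c-commands the pronoun within its binding domain → coindexation would violate Principle B.
*the candidates₄*: the pronoun c-commands this R-expression → coindexation would violate Principle C on *the candidates₄*.
*the senators₅* and the pronoun do not c-command one another → neither Principle B nor Principle C is at stake; coindexation permitted.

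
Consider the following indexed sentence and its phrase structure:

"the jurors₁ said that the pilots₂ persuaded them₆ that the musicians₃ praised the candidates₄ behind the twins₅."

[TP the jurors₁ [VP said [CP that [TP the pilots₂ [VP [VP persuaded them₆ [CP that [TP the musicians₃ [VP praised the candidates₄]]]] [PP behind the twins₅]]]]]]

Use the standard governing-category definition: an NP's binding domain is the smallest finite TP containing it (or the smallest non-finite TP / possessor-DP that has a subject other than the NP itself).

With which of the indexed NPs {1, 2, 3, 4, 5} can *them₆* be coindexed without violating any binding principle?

{1, 5}

*them* is a pronoun, so Principle B applies: it must be free in its binding domain.
Binding domain of *them₆*: the embedded TP, whose subject is the pilots₂.
*the jurors₁* c-commands the pronoun but from outside its binding domain, and is not c-commanded by it → coindexation permitted.
*the pilots₂* c-commands the pronoun within its binding domain → coindexation would violate Principle B.
*the musicians₃*: the pronoun c-commands this R-expression → coindexation would violate Principle C on *the musicians₃*.
*the candidates₄*: the pronoun c-commands this R-expression → coindexation would violate Principle C on *the candidates₄*.
*the twins₅* and the pronoun do not c-command one another → neither Principle B nor Principle C is at stake; coindexation permitted.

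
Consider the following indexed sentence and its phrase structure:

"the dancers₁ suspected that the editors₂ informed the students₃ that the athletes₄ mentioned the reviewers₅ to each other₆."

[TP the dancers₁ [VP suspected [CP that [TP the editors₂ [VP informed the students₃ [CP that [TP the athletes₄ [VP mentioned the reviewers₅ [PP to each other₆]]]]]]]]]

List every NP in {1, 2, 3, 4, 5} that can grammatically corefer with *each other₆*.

*each other* is an anaphor, so Principle A applies: it must be bound in its binding domain.
Binding domain of *each other₆*: the embedded TP, whose subject is the athletes₄.
*the dancers₁* c-commands the anaphor but is outside its binding domain → cannot satisfy Principle A.
*the editors₂* c-commands the anaphor but is outside its binding domain → cannot satisfy Principle A.
*the students₃* c-commands the anaphor but is outside its binding domain → cannot satisfy Principle A.
*the athletes₄* c-commands the anaphor within its binding domain → licit binder.
*the reviewers₅* c-commands the anaphor within its binding domain → licit binder.

{4, 5}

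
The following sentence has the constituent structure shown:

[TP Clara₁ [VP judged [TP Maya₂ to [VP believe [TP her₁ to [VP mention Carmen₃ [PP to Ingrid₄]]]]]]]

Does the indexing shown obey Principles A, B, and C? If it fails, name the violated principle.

The two coindexed NPs are *Clara₁* and *her₁*.
*her₁* is a pronoun; its binding domain is the embedded TP, whose subject is Maya₂. Within that domain it is c-commanded only by *Maya₂*, which carries a different index — the pronoun is free locally, so Principle B holds.
*Clara₁* is an R-expression; *her₁* does not c-command it, and no other NP shares its index, so Principle C is satisfied.
All principles are respected.

grammatical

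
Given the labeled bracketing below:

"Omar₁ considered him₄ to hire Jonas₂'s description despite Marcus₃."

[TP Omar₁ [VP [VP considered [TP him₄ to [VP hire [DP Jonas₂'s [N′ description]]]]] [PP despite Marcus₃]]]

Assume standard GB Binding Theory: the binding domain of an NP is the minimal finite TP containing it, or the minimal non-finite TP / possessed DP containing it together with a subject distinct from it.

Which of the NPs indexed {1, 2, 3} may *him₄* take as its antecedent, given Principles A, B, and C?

*him* is a pronoun, so Principle B applies: it must be free in its binding domain.
Binding domain of *him₄*: the matrix TP, whose subject is Omar₁.
*Omar₁* c-commands the pronoun within its binding domain → coindexation would violate Principle B.
*Jonas₂*: the pronoun c-commands this R-expression → coindexation would violate Principle C on *Jonas₂*.
*Marcus₃* and the pronoun do not c-command one another → neither Principle B nor Principle C is at stake; coindexation permitted.

{3}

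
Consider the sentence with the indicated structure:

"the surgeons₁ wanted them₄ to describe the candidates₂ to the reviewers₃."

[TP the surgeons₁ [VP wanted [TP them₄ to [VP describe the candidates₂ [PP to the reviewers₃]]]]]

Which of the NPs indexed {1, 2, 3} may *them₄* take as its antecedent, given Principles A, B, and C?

none

*them* is a pronoun, so Principle B applies: it must be free in its binding domain.
Binding domain of *them₄*: the matrix TP, whose subject is the surgeons₁.
*the surgeons₁* c-commands the pronoun within its binding domain → coindexation would violate Principle B.
*the candidates₂*: the pronoun c-commands this R-expression → coindexation would violate Principle C on *the candidates₂*.
*the reviewers₃*: the pronoun c-commands this R-expression → coindexation would violate Principle C on *the reviewers₃*.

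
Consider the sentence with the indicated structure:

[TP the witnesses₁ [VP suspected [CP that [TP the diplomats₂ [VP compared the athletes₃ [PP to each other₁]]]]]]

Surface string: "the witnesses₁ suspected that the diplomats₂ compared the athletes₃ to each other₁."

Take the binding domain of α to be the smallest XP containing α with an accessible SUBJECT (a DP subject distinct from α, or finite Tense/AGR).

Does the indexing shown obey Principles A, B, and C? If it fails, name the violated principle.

The two coindexed NPs are *the witnesses₁* and *each other₁*.
*each other₁* is an anaphor. Principle A requires it to be bound within its binding domain — the embedded TP, whose subject is the diplomats₂.
Within that domain it is c-commanded by *the diplomats₂*, *the athletes₃*, none of which share its index.
*the witnesses₁* does c-command the anaphor, but from outside its binding domain.
The anaphor is unbound in its domain → Principle A violation.

Principle A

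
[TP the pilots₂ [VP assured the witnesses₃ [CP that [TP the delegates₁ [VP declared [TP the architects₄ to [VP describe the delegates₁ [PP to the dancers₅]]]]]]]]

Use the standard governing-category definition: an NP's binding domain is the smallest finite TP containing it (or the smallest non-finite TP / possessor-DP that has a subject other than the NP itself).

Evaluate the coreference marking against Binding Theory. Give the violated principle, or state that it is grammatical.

Principle C

The two coindexed NPs are *the delegates₁* (the lower occurrence) and *the delegates₁* (the higher occurrence).
*the delegates₁* (the lower occurrence) is an R-expression. Principle C requires it to be free everywhere.
*the delegates₁* (the higher occurrence) c-commands it and carries the same index.
The R-expression is bound → Principle C violation.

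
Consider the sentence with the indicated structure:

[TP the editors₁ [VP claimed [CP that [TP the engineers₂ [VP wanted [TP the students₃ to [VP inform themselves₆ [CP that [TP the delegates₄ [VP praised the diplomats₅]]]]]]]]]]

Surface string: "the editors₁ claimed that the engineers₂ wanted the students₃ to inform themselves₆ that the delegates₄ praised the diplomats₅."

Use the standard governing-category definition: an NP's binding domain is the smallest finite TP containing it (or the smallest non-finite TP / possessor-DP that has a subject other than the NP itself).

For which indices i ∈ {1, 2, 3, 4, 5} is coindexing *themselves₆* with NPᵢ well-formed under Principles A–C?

*themselves* is an anaphor, so Principle A applies: it must be bound in its binding domain.
Binding domain of *themselves₆*: the embedded TP, whose subject is the students₃.
*the editors₁* c-commands the anaphor but is outside its binding domain → cannot satisfy Principle A.
*the engineers₂* c-commands the anaphor but is outside its binding domain → cannot satisfy Principle A.
*the students₃* c-commands the anaphor within its binding domain → licit binder.
*the delegates₄* does not c-command the anaphor → cannot bind it.
*the diplomats₅* does not c-command the anaphor → cannot bind it.

{3}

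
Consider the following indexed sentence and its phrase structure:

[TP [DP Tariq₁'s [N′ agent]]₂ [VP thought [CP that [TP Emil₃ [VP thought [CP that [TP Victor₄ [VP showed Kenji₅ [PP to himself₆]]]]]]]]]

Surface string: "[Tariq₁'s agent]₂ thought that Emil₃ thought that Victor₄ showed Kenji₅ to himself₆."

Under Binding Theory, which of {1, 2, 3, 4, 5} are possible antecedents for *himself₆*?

{4, 5}

*himself* is an anaphor, so Principle A applies: it must be bound in its binding domain.
Binding domain of *himself₆*: the embedded TP, whose subject is Victor₄.
*Tariq₁* does not c-command the anaphor → cannot bind it.
*[Tariq₁'s agent]₂* c-commands the anaphor but is outside its binding domain → cannot satisfy Principle A.
*Emil₃* c-commands the anaphor but is outside its binding domain → cannot satisfy Principle A.
*Victor₄* c-commands the anaphor within its binding domain → licit binder.
*Kenji₅* c-commands the anaphor within its binding domain → licit binder.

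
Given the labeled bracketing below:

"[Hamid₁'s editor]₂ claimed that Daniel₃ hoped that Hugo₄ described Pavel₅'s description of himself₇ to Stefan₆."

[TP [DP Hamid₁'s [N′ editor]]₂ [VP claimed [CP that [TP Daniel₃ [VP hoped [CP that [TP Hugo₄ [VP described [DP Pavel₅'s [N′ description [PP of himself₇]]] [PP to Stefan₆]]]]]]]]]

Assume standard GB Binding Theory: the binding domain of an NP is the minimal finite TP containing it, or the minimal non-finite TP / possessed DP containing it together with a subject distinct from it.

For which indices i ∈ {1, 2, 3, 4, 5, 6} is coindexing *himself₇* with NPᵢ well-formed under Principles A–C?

{5}

*himself* is an anaphor, so Principle A applies: it must be bound in its binding domain.
Binding domain of *himself₇*: the possessed DP, whose subject is Pavel₅.
*Hamid₁* does not c-command the anaphor → cannot bind it.
*[Hamid₁'s editor]₂* c-commands the anaphor but is outside its binding domain → cannot satisfy Principle A.
*Daniel₃* c-commands the anaphor but is outside its binding domain → cannot satisfy Principle A.
*Hugo₄* c-commands the anaphor but is outside its binding domain → cannot satisfy Principle A.
*Pavel₅* c-commands the anaphor within its binding domain → licit binder.
*Stefan₆* does not c-command the anaphor → cannot bind it.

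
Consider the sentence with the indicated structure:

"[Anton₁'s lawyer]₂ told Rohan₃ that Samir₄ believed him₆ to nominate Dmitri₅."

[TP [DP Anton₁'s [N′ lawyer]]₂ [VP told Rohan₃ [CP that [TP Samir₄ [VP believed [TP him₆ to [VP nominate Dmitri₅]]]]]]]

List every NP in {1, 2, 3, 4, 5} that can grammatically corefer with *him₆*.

*him* is a pronoun, so Principle B applies: it must be free in its binding domain.
Binding domain of *him₆*: the embedded TP, whose subject is Samir₄.
*Anton₁* and the pronoun do not c-command one another → neither Principle B nor Principle C is at stake; coindexation permitted.
*[Anton₁'s lawyer]₂* c-commands the pronoun but from outside its binding domain, and is not c-commanded by it → coindexation permitted.
*Rohan₃* c-commands the pronoun but from outside its binding domain, and is not c-commanded by it → coindexation permitted.
*Samir₄* c-commands the pronoun within its binding domain → coindexation would violate Principle B.
*Dmitri₅*: the pronoun c-commands this R-expression → coindexation would violate Principle C on *Dmitri₅*.

{1, 2, 3}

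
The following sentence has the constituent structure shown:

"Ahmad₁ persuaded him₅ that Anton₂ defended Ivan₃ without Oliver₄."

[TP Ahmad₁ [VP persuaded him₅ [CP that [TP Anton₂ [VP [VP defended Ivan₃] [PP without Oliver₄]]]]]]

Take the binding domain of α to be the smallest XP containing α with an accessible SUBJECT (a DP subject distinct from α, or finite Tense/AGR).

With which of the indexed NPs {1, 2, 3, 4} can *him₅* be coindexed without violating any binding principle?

*him* is a pronoun, so Principle B applies: it must be free in its binding domain.
Binding domain of *him₅*: the matrix TP, whose subject is Ahmad₁.
*Ahmad₁* c-commands the pronoun within its binding domain → coindexation would violate Principle B.
*Anton₂*: the pronoun c-commands this R-expression → coindexation would violate Principle C on *Anton₂*.
*Ivan₃*: the pronoun c-commands this R-expression → coindexation would violate Principle C on *Ivan₃*.
*Oliver₄*: the pronoun c-commands this R-expression → coindexation would violate Principle C on *Oliver₄*.

none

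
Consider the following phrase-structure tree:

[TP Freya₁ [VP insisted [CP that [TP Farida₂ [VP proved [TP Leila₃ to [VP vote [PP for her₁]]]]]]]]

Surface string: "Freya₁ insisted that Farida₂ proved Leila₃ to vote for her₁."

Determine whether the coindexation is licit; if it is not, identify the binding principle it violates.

grammatical

The two coindexed NPs are *Freya₁* and *her₁*.
*her₁* is a pronoun; its binding domain is the embedded TP, whose subject is Leila₃. Within that domain it is c-commanded only by *Leila₃*, which carries a different index — the pronoun is free locally, so Principle B holds.
*Freya₁* is an R-expression; *her₁* does not c-command it, and no other NP shares its index, so Principle C is satisfied.
All principles are respected.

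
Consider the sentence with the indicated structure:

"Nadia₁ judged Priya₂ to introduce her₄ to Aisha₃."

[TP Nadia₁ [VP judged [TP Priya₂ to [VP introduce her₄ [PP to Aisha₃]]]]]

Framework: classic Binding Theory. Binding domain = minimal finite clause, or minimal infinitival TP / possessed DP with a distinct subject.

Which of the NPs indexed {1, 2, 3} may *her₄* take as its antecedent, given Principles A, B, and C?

{1}

*her* is a pronoun, so Principle B applies: it must be free in its binding domain.
Binding domain of *her₄*: the embedded TP, whose subject is Priya₂.
*Nadia₁* c-commands the pronoun but from outside its binding domain, and is not c-commanded by it → coindexation permitted.
*Priya₂* c-commands the pronoun within its binding domain → coindexation would violate Principle B.
*Aisha₃*: the pronoun c-commands this R-expression → coindexation would violate Principle C on *Aisha₃*.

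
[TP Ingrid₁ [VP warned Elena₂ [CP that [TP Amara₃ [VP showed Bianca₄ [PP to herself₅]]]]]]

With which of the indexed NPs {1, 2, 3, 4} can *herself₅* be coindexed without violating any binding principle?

{3, 4}

*herself* is an anaphor, so Principle A applies: it must be bound in its binding domain.
Binding domain of *herself₅*: the embedded TP, whose subject is Amara₃.
*Ingrid₁* c-commands the anaphor but is outside its binding domain → cannot satisfy Principle A.
*Elena₂* c-commands the anaphor but is outside its binding domain → cannot satisfy Principle A.
*Amara₃* c-commands the anaphor within its binding domain → licit binder.
*Bianca₄* c-commands the anaphor within its binding domain → licit binder.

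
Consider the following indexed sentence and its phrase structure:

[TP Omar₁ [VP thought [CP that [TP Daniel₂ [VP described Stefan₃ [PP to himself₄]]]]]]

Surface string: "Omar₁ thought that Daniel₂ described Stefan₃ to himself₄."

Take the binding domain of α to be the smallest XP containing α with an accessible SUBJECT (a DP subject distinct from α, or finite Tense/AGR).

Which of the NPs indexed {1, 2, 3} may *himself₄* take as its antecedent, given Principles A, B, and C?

{2, 3}

*himself* is an anaphor, so Principle A applies: it must be bound in its binding domain.
Binding domain of *himself₄*: the embedded TP, whose subject is Daniel₂.
*Omar₁* c-commands the anaphor but is outside its binding domain → cannot satisfy Principle A.
*Daniel₂* c-commands the anaphor within its binding domain → licit binder.
*Stefan₃* c-commands the anaphor within its binding domain → licit binder.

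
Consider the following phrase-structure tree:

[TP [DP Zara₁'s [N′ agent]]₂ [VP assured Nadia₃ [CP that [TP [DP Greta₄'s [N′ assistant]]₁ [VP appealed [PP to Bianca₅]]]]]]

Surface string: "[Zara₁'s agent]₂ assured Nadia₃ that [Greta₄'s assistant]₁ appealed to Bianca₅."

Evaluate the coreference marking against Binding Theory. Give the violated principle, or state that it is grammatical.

grammatical

The two coindexed NPs are *[Greta₄'s assistant]₁* and *Zara₁*.
*Zara₁* is an R-expression; no coindexed NP c-commands it, so Principle C holds.
*[Greta₄'s assistant]₁* is an R-expression; *Zara₁* does not c-command it, and no other NP shares its index, so Principle C is satisfied.
All principles are respected.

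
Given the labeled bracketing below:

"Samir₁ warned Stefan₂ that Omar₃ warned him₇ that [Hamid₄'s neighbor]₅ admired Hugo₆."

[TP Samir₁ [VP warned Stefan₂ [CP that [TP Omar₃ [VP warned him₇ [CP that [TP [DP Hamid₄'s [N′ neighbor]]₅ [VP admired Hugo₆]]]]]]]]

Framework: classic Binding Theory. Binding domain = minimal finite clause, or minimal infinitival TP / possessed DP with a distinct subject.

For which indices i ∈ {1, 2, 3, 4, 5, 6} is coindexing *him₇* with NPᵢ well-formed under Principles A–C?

*him* is a pronoun, so Principle B applies: it must be free in its binding domain.
Binding domain of *him₇*: the embedded TP, whose subject is Omar₃.
*Samir₁* c-commands the pronoun but from outside its binding domain, and is not c-commanded by it → coindexation permitted.
*Stefan₂* c-commands the pronoun but from outside its binding domain, and is not c-commanded by it → coindexation permitted.
*Omar₃* c-commands the pronoun within its binding domain → coindexation would violate Principle B.
*Hamid₄*: the pronoun c-commands this R-expression → coindexation would violate Principle C on *Hamid₄*.
*[Hamid₄'s neighbor]₅*: the pronoun c-commands this R-expression → coindexation would violate Principle C on *[Hamid₄'s neighbor]₅*.
*Hugo₆*: the pronoun c-commands this R-expression → coindexation would violate Principle C on *Hugo₆*.

{1, 2}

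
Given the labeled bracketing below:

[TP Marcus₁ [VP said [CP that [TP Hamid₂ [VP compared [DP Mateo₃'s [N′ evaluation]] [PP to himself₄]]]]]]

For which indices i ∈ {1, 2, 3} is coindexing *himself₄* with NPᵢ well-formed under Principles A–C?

*himself* is an anaphor, so Principle A applies: it must be bound in its binding domain.
Binding domain of *himself₄*: the embedded TP, whose subject is Hamid₂.
*Marcus₁* c-commands the anaphor but is outside its binding domain → cannot satisfy Principle A.
*Hamid₂* c-commands the anaphor within its binding domain → licit binder.
*Mateo₃* does not c-command the anaphor → cannot bind it.

{2}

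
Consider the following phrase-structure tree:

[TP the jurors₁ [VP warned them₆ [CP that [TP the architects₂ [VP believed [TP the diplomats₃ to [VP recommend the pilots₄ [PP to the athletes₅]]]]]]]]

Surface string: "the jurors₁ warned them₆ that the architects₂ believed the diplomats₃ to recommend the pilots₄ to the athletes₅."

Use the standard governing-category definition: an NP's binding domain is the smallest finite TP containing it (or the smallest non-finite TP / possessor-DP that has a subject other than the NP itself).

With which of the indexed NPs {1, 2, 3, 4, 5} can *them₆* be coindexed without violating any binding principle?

*them* is a pronoun, so Principle B applies: it must be free in its binding domain.
Binding domain of *them₆*: the matrix TP, whose subject is the jurors₁.
*the jurors₁* c-commands the pronoun within its binding domain → coindexation would violate Principle B.
*the architects₂*: the pronoun c-commands this R-expression → coindexation would violate Principle C on *the architects₂*.
*the diplomats₃*: the pronoun c-commands this R-expression → coindexation would violate Principle C on *the diplomats₃*.
*the pilots₄*: the pronoun c-commands this R-expression → coindexation would violate Principle C on *the pilots₄*.
*the athletes₅*: the pronoun c-commands this R-expression → coindexation would violate Principle C on *the athletes₅*.

none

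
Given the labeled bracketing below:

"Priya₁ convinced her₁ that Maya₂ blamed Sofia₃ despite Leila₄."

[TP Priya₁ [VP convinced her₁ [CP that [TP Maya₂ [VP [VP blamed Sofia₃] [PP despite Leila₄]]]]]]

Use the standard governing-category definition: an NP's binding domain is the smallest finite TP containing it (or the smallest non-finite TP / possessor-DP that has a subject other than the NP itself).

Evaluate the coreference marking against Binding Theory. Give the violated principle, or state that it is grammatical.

The two coindexed NPs are *Priya₁* and *her₁*.
*her₁* is a pronoun. Its binding domain is the matrix TP, whose subject is Priya₁.
*Priya₁* c-commands it within that domain and carries the same index.
The pronoun is locally bound → Principle B violation.

Principle B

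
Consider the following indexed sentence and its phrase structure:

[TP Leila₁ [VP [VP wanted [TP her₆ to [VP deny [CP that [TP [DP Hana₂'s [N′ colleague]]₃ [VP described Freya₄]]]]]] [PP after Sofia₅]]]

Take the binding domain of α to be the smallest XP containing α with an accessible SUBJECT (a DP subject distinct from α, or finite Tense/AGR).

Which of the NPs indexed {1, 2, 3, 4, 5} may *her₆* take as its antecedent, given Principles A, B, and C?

{5}

*her* is a pronoun, so Principle B applies: it must be free in its binding domain.
Binding domain of *her₆*: the matrix TP, whose subject is Leila₁.
*Leila₁* c-commands the pronoun within its binding domain → coindexation would violate Principle B.
*Hana₂*: the pronoun c-commands this R-expression → coindexation would violate Principle C on *Hana₂*.
*[Hana₂'s colleague]₃*: the pronoun c-commands this R-expression → coindexation would violate Principle C on *[Hana₂'s colleague]₃*.
*Freya₄*: the pronoun c-commands this R-expression → coindexation would violate Principle C on *Freya₄*.
*Sofia₅* and the pronoun do not c-command one another → neither Principle B nor Principle C is at stake; coindexation permitted.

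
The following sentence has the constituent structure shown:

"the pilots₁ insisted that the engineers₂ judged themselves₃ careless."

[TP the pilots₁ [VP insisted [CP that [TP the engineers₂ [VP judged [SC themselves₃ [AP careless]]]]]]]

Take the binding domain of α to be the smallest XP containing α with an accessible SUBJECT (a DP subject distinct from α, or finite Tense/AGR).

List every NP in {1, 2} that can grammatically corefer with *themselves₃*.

*themselves* is an anaphor, so Principle A applies: it must be bound in its binding domain.
Binding domain of *themselves₃*: the embedded TP, whose subject is the engineers₂.
*the pilots₁* c-commands the anaphor but is outside its binding domain → cannot satisfy Principle A.
*the engineers₂* c-commands the anaphor within its binding domain → licit binder.

{2}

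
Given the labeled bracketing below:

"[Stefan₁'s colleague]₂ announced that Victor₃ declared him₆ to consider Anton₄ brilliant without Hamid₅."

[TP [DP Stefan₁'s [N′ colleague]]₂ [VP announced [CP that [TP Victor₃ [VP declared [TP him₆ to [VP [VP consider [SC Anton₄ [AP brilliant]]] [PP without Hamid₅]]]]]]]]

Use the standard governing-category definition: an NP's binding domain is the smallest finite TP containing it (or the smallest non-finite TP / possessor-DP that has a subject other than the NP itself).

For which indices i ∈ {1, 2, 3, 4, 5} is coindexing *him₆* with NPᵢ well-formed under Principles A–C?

*him* is a pronoun, so Principle B applies: it must be free in its binding domain.
Binding domain of *him₆*: the embedded TP, whose subject is Victor₃.
*Stefan₁* and the pronoun do not c-command one another → neither Principle B nor Principle C is at stake; coindexation permitted.
*[Stefan₁'s colleague]₂* c-commands the pronoun but from outside its binding domain, and is not c-commanded by it → coindexation permitted.
*Victor₃* c-commands the pronoun within its binding domain → coindexation would violate Principle B.
*Anton₄*: the pronoun c-commands this R-expression → coindexation would violate Principle C on *Anton₄*.
*Hamid₅*: the pronoun c-commands this R-expression → coindexation would violate Principle C on *Hamid₅*.

{1, 2}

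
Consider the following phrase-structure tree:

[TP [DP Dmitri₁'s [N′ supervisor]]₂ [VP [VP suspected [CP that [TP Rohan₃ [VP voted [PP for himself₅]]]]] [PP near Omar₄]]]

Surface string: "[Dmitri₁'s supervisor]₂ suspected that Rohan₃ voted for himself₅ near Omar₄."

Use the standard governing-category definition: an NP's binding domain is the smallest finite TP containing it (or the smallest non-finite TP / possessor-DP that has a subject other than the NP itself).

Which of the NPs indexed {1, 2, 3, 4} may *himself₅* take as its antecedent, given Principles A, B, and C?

{3}

*himself* is an anaphor, so Principle A applies: it must be bound in its binding domain.
Binding domain of *himself₅*: the embedded TP, whose subject is Rohan₃.
*Dmitri₁* does not c-command the anaphor → cannot bind it.
*[Dmitri₁'s supervisor]₂* c-commands the anaphor but is outside its binding domain → cannot satisfy Principle A.
*Rohan₃* c-commands the anaphor within its binding domain → licit binder.
*Omar₄* does not c-command the anaphor → cannot bind it.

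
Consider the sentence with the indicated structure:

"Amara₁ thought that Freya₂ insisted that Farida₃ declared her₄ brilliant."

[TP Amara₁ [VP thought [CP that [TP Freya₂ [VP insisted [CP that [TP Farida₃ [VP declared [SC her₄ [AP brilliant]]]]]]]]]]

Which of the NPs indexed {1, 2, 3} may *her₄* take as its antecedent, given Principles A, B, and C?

{1, 2}

*her* is a pronoun, so Principle B applies: it must be free in its binding domain.
Binding domain of *her₄*: the embedded TP, whose subject is Farida₃.
*Amara₁* c-commands the pronoun but from outside its binding domain, and is not c-commanded by it → coindexation permitted.
*Freya₂* c-commands the pronoun but from outside its binding domain, and is not c-commanded by it → coindexation permitted.
*Farida₃* c-commands the pronoun within its binding domain → coindexation would violate Principle B.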